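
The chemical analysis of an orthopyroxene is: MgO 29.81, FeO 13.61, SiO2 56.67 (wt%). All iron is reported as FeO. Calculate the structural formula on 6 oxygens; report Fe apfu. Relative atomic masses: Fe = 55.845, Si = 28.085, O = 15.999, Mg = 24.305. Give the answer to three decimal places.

0.404 Fe apfu

MgO: 29.81/40.304 = 0.73963 mol → 0.73963 mol Mg, 0.73963 mol O.
FeO: 13.61/71.844 = 0.18944 mol → 0.18944 mol Fe, 0.18944 mol O.
SiO2: 56.67/60.083 = 0.94320 mol → 0.94320 mol Si, 1.88640 mol O.
Total oxygen = 2.81547 mol. Normalization factor = 6/2.81547 = 2.13108.
Fe per 6 O = 0.18944 × 2.13108 = 0.404.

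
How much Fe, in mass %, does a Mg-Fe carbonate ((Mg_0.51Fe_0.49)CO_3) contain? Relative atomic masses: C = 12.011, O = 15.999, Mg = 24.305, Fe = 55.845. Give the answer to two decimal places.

27.43 mass %

M((Mg_0.51Fe_0.49)CO_3) = 99.768 g/mol.
Fe contributes 0.49 × 55.845 = 27.364 g per mole.
27.364/99.768 = 0.2743 → 27.43%.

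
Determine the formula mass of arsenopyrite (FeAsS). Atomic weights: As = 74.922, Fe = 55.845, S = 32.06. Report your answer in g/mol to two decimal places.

162.83 g/mol

M = 1(55.845) + 1(74.922) + 1(32.06)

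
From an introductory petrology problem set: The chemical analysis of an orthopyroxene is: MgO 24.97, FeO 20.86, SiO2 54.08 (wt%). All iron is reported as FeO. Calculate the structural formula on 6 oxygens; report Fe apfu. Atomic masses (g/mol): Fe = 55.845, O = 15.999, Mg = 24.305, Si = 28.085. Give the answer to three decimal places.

24.97 wt% MgO ÷ 40.304 g/mol = 0.61954 mol, giving 0.61954 Mg and 0.61954 O.
20.86 wt% FeO ÷ 71.844 g/mol = 0.29035 mol, giving 0.29035 Fe and 0.29035 O.
54.08 wt% SiO2 ÷ 60.083 g/mol = 0.90009 mol, giving 0.90009 Si and 1.80018 O.
Oxygen sums to 2.71007; scaling by 6/2.71007 = 2.21396 puts the formula on 6 O.
Fe: 0.29035 × 2.21396 = 0.643 atoms per formula unit.

0.643 Fe apfu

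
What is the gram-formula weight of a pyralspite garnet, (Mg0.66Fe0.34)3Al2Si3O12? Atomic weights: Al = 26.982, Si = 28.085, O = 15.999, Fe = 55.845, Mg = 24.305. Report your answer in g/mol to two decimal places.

M = 1.98*24.305 + 1.02*55.845 + 2*26.982 + 3*28.085 + 12*15.999

435.29 g/mol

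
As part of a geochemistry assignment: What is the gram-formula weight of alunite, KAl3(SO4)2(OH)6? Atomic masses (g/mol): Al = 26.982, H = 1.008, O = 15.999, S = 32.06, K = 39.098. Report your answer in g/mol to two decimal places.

K: 1 × 39.098 = 39.0980
Al: 3 × 26.982 = 80.9460
S: 2 × 32.06 = 64.1200
O: 14 × 15.999 = 223.9860
H: 6 × 1.008 = 6.0480
Summing the contributions gives the formula mass.

414.20 g/mol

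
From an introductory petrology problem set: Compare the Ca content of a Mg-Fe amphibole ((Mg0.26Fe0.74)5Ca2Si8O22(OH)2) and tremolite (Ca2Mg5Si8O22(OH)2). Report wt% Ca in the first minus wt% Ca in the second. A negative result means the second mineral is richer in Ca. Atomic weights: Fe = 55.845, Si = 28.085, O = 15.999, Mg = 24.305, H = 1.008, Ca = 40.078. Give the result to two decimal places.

Ca in (Mg0.26Fe0.74)5Ca2Si8O22(OH)2: molar mass 929.051 g/mol; 2×40.078 = 80.156 g → 8.63 wt%.
Ca in Ca2Mg5Si8O22(OH)2: molar mass 812.353 g/mol; 2×40.078 = 80.156 g → 9.87 wt%.
Difference = 8.63 − 9.87 = -1.24 percentage points.

-1.24 percentage points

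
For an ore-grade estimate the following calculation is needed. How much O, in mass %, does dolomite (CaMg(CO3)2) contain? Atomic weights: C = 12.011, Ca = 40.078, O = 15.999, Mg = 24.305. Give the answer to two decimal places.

52.06 mass %

Molar mass of CaMg(CO3)2: 1×40.078 + 1×24.305 + 2×12.011 + 6×15.999 = 184.399 g/mol.
Mass of O per formula unit: 6 × 15.999 = 95.994 g.
Weight fraction O = 95.994 / 184.399 = 0.5206.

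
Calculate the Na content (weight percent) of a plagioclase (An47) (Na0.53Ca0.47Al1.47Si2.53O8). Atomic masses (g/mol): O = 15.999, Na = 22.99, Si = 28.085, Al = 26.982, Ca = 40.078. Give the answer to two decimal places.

4.52 weight percent

Molar mass of Na0.53Ca0.47Al1.47Si2.53O8: 0.53*22.99 + 0.47*40.078 + 1.47*26.982 + 2.53*28.085 + 8*15.999 = 269.732 g/mol.
Mass of Na per formula unit: 0.53 × 22.99 = 12.185 g.
Weight fraction Na = 12.185 / 269.732 = 0.0452.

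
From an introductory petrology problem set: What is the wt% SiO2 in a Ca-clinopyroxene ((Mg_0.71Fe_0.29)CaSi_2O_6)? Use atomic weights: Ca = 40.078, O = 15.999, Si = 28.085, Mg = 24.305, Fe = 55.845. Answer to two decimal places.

53.24 wt%

M((Mg_0.71Fe_0.29)CaSi_2O_6) = 225.694 g/mol; M(SiO2) = 60.083 g/mol.
Moles SiO2 per formula unit = 2 Si ÷ 1 = 2.0000.
SiO2 fraction = (2.0000 × 60.083) / 225.694 = 120.166/225.694 = 0.5324.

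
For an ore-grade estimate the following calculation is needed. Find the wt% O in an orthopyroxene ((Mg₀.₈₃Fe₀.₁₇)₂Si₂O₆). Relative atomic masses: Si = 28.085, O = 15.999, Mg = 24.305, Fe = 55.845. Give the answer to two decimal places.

45.39 weight percent

M((Mg₀.₈₃Fe₀.₁₇)₂Si₂O₆) = 211.498 g/mol.
O contributes 6 × 15.999 = 95.994 g per mole.
95.994/211.498 = 0.4539 → 45.39%.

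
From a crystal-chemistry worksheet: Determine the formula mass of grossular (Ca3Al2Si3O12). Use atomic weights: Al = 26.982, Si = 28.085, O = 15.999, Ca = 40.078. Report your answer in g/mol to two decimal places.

Ca: 3 × 40.078 = 120.2340
Al: 2 × 26.982 = 53.9640
Si: 3 × 28.085 = 84.2550
O: 12 × 15.999 = 191.9880
Summing the contributions gives the formula mass.

450.44 g/mol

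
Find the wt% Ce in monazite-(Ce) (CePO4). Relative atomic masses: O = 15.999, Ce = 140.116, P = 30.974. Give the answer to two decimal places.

M(CePO4) = 235.086 g/mol.
Ce contributes 1 × 140.116 = 140.116 g per mole.
140.116/235.086 = 0.5960 → 59.60%.

59.60 weight percent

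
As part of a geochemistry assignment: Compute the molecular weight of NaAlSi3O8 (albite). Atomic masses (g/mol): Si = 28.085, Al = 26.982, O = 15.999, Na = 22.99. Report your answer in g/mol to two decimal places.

262.22 g/mol

The formula mass is the sum 1*22.99 + 1*26.982 + 3*28.085 + 8*15.999.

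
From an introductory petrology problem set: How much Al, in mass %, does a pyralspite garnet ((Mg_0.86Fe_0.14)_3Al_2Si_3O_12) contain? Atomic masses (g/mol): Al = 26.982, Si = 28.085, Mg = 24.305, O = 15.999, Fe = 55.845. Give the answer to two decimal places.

Formula mass = 2.58*24.305 + 0.42*55.845 + 2*26.982 + 3*28.085 + 12*15.999 = 416.369 g/mol, of which 53.964 g is Al.
So Al makes up 53.964/416.369 = 0.1296 of the mass, i.e. 12.96%.

12.96 mass %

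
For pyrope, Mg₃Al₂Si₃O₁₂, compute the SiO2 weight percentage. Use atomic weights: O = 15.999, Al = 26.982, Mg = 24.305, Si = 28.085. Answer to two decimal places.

44.71 wt%

M(Mg₃Al₂Si₃O₁₂) = 403.122 g/mol; M(SiO2) = 60.083 g/mol.
Moles SiO2 per formula unit = 3 Si ÷ 1 = 3.0000.
SiO2 fraction = (3.0000 × 60.083) / 403.122 = 180.249/403.122 = 0.4471.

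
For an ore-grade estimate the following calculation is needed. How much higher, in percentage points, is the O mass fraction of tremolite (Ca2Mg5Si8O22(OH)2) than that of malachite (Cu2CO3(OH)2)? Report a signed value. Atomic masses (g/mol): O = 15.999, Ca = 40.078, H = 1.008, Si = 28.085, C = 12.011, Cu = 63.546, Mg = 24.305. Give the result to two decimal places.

First mineral: 383.976 g O in 812.353 g formula = 47.27 wt% O.
Second mineral: 79.995 g O in 221.114 g formula = 36.18 wt% O.
47.27% − 36.18% gives a difference of 11.09 percentage points.

11.09 percentage points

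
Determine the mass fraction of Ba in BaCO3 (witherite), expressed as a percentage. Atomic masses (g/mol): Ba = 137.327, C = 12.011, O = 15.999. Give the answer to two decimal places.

69.59 mass %

Molar mass of BaCO3: 1·137.327 + 1·12.011 + 3·15.999 = 197.335 g/mol.
Mass of Ba per formula unit: 1 × 137.327 = 137.327 g.
Weight fraction Ba = 137.327 / 197.335 = 0.6959.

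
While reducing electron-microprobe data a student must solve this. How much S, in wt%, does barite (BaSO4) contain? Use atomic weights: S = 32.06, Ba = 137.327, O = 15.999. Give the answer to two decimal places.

Molar mass of BaSO4: 1*137.327 + 1*32.06 + 4*15.999 = 233.383 g/mol.
Mass of S per formula unit: 1 × 32.06 = 32.060 g.
Weight fraction S = 32.060 / 233.383 = 0.1374.

13.74 wt%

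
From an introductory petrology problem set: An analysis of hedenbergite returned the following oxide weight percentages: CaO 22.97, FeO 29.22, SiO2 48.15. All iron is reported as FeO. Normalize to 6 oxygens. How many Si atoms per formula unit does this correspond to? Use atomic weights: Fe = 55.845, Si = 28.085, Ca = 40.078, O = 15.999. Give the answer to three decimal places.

CaO (M=56.077): mol = 0.40962; Ca = 0.40962, O = 0.40962.
FeO (M=71.844): mol = 0.40671; Fe = 0.40671, O = 0.40671.
SiO2 (M=60.083): mol = 0.80139; Si = 0.80139, O = 1.60278.
ΣO = 2.41911; factor = 6/ΣO = 2.48025.
Si apfu = 0.80139 × 2.48025 = 1.988.

1.988 Si apfu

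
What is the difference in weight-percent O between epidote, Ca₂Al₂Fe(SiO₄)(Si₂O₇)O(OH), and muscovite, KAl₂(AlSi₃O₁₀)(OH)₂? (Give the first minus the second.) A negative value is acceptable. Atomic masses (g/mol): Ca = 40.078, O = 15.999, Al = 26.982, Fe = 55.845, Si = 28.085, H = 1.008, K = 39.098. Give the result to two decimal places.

First mineral: 207.987 g O in 483.215 g formula = 43.04 wt% O.
Second mineral: 191.988 g O in 398.303 g formula = 48.20 wt% O.
43.04% − 48.20% gives a difference of -5.16 percentage points.

-5.16 percentage points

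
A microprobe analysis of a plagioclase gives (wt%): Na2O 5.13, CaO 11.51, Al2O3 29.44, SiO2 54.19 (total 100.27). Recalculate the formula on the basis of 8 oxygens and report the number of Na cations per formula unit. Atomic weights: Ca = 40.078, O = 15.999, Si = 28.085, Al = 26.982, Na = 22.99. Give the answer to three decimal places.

Na2O: 5.13/61.979 = 0.08277 mol → 0.16554 mol Na, 0.08277 mol O.
CaO: 11.51/56.077 = 0.20525 mol → 0.20525 mol Ca, 0.20525 mol O.
Al2O3: 29.44/101.961 = 0.28874 mol → 0.57748 mol Al, 0.86622 mol O.
SiO2: 54.19/60.083 = 0.90192 mol → 0.90192 mol Si, 1.80384 mol O.
Total oxygen = 2.95808 mol. Normalization factor = 8/2.95808 = 2.70446.
Na per 8 O = 0.16554 × 2.70446 = 0.448.

0.448 Na apfu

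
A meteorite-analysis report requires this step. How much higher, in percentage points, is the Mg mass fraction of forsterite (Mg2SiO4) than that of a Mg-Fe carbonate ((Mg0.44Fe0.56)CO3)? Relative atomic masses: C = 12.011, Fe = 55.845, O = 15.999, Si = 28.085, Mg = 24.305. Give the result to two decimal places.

24.06 percentage points

Mg in Mg2SiO4: molar mass 140.691 g/mol; 2×24.305 = 48.610 g → 34.55 wt%.
Mg in (Mg0.44Fe0.56)CO3: molar mass 101.975 g/mol; 0.44×24.305 = 10.694 g → 10.49 wt%.
Difference = 34.55 − 10.49 = 24.06 percentage points.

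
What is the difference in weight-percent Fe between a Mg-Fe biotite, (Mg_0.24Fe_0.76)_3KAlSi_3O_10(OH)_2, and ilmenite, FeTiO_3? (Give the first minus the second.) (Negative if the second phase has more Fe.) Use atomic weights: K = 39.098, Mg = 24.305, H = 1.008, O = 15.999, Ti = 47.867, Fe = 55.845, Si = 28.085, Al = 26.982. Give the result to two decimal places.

M((Mg_0.24Fe_0.76)_3KAlSi_3O_10(OH)_2) = 489.165 g/mol, so wt% Fe = 127.327/489.165 × 100 = 26.03%.
M(FeTiO_3) = 151.709 g/mol, so wt% Fe = 55.845/151.709 × 100 = 36.81%.
26.03 − 36.81 = -10.78 pp.

-10.78 percentage points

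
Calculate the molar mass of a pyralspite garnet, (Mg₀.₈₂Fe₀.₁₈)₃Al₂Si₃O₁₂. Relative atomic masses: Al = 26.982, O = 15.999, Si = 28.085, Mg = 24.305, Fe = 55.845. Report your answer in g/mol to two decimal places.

420.15 g/mol

Mg: 2.46 × 24.305 = 59.7903
Fe: 0.54 × 55.845 = 30.1563
Al: 2 × 26.982 = 53.9640
Si: 3 × 28.085 = 84.2550
O: 12 × 15.999 = 191.9880
Summing the contributions gives the formula mass.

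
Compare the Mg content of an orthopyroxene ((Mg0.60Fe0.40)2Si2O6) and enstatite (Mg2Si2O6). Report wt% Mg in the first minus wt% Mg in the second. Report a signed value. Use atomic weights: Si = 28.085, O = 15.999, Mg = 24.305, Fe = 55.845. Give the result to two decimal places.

Mg in (Mg0.60Fe0.40)2Si2O6: molar mass 226.006 g/mol; 1.20×24.305 = 29.166 g → 12.90 wt%.
Mg in Mg2Si2O6: molar mass 200.774 g/mol; 2×24.305 = 48.610 g → 24.21 wt%.
Difference = 12.90 − 24.21 = -11.31 percentage points.

-11.31 percentage points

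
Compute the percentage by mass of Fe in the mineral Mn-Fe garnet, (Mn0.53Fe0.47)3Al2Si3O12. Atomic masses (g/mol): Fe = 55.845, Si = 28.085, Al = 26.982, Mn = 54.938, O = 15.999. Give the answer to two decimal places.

Molar mass of (Mn0.53Fe0.47)3Al2Si3O12: 1.59*54.938 + 1.41*55.845 + 2*26.982 + 3*28.085 + 12*15.999 = 496.300 g/mol.
Mass of Fe per formula unit: 1.41 × 55.845 = 78.741 g.
Weight fraction Fe = 78.741 / 496.300 = 0.1587.

15.87 mass %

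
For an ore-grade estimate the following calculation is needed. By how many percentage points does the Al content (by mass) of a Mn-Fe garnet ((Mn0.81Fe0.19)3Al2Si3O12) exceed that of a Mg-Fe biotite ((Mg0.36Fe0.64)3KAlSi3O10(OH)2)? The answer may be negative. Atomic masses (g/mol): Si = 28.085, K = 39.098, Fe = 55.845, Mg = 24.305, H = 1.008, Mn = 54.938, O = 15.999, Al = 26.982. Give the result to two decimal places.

First mineral: 53.964 g Al in 495.538 g formula = 10.89 wt% Al.
Second mineral: 26.982 g Al in 477.811 g formula = 5.65 wt% Al.
10.89% − 5.65% gives a difference of 5.24 percentage points.

5.24 percentage points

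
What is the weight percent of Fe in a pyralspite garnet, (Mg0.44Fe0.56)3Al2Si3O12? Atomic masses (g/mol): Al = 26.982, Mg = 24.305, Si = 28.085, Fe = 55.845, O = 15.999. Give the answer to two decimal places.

20.57 weight percent

Molar mass of (Mg0.44Fe0.56)3Al2Si3O12: 1.32·24.305 + 1.68·55.845 + 2·26.982 + 3·28.085 + 12·15.999 = 456.109 g/mol.
Mass of Fe per formula unit: 1.68 × 55.845 = 93.820 g.
Weight fraction Fe = 93.820 / 456.109 = 0.2057.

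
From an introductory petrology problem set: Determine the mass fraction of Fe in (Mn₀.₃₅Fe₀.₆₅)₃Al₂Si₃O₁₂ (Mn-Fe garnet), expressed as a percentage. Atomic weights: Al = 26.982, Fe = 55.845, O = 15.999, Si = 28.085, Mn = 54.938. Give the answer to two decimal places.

21.92 weight percent

Molar mass of (Mn₀.₃₅Fe₀.₆₅)₃Al₂Si₃O₁₂: 1.05·54.938 + 1.95·55.845 + 2·26.982 + 3·28.085 + 12·15.999 = 496.790 g/mol.
Mass of Fe per formula unit: 1.95 × 55.845 = 108.898 g.
Weight fraction Fe = 108.898 / 496.790 = 0.2192.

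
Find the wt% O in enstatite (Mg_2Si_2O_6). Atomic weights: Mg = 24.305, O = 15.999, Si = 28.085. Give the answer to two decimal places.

M(Mg_2Si_2O_6) = 200.774 g/mol.
O contributes 6 × 15.999 = 95.994 g per mole.
95.994/200.774 = 0.4781 → 47.81%.

47.81 wt%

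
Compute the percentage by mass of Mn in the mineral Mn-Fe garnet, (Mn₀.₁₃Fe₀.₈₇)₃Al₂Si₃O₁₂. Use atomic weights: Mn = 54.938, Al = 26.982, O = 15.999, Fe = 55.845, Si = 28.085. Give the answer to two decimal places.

4.31 mass %

M((Mn₀.₁₃Fe₀.₈₇)₃Al₂Si₃O₁₂) = 497.388 g/mol.
Mn contributes 0.39 × 54.938 = 21.426 g per mole.
21.426/497.388 = 0.0431 → 4.31%.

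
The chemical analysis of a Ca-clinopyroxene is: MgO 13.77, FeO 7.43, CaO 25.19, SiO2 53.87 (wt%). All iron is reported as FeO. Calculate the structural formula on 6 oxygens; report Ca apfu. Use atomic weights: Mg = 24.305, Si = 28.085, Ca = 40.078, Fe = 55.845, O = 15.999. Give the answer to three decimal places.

1.003 Ca apfu

MgO: 13.77/40.304 = 0.34165 mol → 0.34165 mol Mg, 0.34165 mol O.
FeO: 7.43/71.844 = 0.10342 mol → 0.10342 mol Fe, 0.10342 mol O.
CaO: 25.19/56.077 = 0.44920 mol → 0.44920 mol Ca, 0.44920 mol O.
SiO2: 53.87/60.083 = 0.89659 mol → 0.89659 mol Si, 1.79318 mol O.
Total oxygen = 2.68745 mol. Normalization factor = 6/2.68745 = 2.23260.
Ca per 6 O = 0.44920 × 2.23260 = 1.003.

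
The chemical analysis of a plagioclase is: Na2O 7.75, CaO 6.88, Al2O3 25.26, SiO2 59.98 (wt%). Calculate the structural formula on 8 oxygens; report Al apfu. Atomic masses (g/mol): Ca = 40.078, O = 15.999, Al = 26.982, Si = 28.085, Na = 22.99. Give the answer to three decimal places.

1.327 Al apfu

Na2O: 7.75/61.979 = 0.12504 mol → 0.25008 mol Na, 0.12504 mol O.
CaO: 6.88/56.077 = 0.12269 mol → 0.12269 mol Ca, 0.12269 mol O.
Al2O3: 25.26/101.961 = 0.24774 mol → 0.49548 mol Al, 0.74322 mol O.
SiO2: 59.98/60.083 = 0.99829 mol → 0.99829 mol Si, 1.99658 mol O.
Total oxygen = 2.98753 mol. Normalization factor = 8/2.98753 = 2.67780.
Al per 8 O = 0.49548 × 2.67780 = 1.327.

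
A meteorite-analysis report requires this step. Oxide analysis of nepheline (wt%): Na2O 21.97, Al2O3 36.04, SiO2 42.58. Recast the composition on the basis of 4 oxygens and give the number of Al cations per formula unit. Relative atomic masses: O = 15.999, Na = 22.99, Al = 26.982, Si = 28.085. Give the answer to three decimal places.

0.998 Al apfu

Na2O: 21.97/61.979 = 0.35447 mol → 0.70894 mol Na, 0.35447 mol O.
Al2O3: 36.04/101.961 = 0.35347 mol → 0.70694 mol Al, 1.06041 mol O.
SiO2: 42.58/60.083 = 0.70869 mol → 0.70869 mol Si, 1.41738 mol O.
Total oxygen = 2.83226 mol. Normalization factor = 4/2.83226 = 1.41230.
Al per 4 O = 0.70694 × 1.41230 = 0.998.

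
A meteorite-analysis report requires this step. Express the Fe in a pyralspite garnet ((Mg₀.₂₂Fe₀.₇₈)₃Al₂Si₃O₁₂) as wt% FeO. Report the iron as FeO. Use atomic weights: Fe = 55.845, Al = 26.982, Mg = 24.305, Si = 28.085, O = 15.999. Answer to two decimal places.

35.25 wt%

Molar mass of (Mg₀.₂₂Fe₀.₇₈)₃Al₂Si₃O₁₂ = 0.66*24.305 + 2.34*55.845 + 2*26.982 + 3*28.085 + 12*15.999 = 476.926 g/mol.
Each formula unit contains 2.34 Fe, equivalent to 2.34/1 = 2.3400 mol FeO.
M(FeO) = 1×55.845 + 1×15.999 = 71.844 g/mol.
Mass of FeO per formula unit = 2.3400 × 71.844 = 168.115 g.
FeO wt% = 168.115 / 476.926 × 100 = 35.25%.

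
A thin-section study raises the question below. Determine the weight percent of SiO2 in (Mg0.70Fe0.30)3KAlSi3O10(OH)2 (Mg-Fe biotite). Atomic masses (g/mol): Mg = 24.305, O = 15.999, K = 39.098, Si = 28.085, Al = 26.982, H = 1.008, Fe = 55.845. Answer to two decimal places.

Formula mass = 445.640 g/mol.
3 Si → 3.0000 mol SiO2 per formula unit; M(SiO2) = 60.083, so SiO2 mass = 180.249 g.
180.249/445.640 × 100 = 40.45 wt%.

40.45 wt%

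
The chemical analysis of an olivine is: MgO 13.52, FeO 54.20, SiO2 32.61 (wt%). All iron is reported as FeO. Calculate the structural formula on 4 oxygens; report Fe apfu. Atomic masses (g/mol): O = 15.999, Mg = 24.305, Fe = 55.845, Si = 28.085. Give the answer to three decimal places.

1.387 Fe apfu

13.52 wt% MgO ÷ 40.304 g/mol = 0.33545 mol, giving 0.33545 Mg and 0.33545 O.
54.20 wt% FeO ÷ 71.844 g/mol = 0.75441 mol, giving 0.75441 Fe and 0.75441 O.
32.61 wt% SiO2 ÷ 60.083 g/mol = 0.54275 mol, giving 0.54275 Si and 1.08550 O.
Oxygen sums to 2.17536; scaling by 4/2.17536 = 1.83878 puts the formula on 4 O.
Fe: 0.75441 × 1.83878 = 1.387 atoms per formula unit.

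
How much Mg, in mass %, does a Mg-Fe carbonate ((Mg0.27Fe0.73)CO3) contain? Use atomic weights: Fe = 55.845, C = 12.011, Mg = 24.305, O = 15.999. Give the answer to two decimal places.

6.11 mass %

Molar mass of (Mg0.27Fe0.73)CO3: 0.27·24.305 + 0.73·55.845 + 1·12.011 + 3·15.999 = 107.337 g/mol.
Mass of Mg per formula unit: 0.27 × 24.305 = 6.562 g.
Weight fraction Mg = 6.562 / 107.337 = 0.0611.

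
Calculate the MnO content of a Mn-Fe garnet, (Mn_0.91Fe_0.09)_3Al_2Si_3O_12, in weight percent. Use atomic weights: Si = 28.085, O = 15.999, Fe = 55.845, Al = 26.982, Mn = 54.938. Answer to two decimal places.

M((Mn_0.91Fe_0.09)_3Al_2Si_3O_12) = 495.266 g/mol; M(MnO) = 70.937 g/mol.
Moles MnO per formula unit = 2.73 Mn ÷ 1 = 2.7300.
MnO fraction = (2.7300 × 70.937) / 495.266 = 193.658/495.266 = 0.3910.

39.10 wt%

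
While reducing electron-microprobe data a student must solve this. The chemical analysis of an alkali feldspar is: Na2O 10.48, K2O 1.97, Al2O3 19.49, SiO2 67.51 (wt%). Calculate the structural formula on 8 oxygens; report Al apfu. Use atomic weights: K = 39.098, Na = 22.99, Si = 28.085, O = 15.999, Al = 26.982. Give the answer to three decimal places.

1.016 Al apfu

Na2O (M=61.979): mol = 0.16909; Na = 0.33818, O = 0.16909.
K2O (M=94.195): mol = 0.02091; K = 0.04182, O = 0.02091.
Al2O3 (M=101.961): mol = 0.19115; Al = 0.38230, O = 0.57345.
SiO2 (M=60.083): mol = 1.12361; Si = 1.12361, O = 2.24722.
ΣO = 3.01067; factor = 8/ΣO = 2.65722.
Al apfu = 0.38230 × 2.65722 = 1.016.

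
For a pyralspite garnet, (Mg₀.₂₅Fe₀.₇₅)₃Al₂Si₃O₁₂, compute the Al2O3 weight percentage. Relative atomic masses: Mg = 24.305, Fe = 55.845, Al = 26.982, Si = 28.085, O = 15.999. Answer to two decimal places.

21.51 wt%

Molar mass of (Mg₀.₂₅Fe₀.₇₅)₃Al₂Si₃O₁₂ = 0.75×24.305 + 2.25×55.845 + 2×26.982 + 3×28.085 + 12×15.999 = 474.087 g/mol.
Each formula unit contains 2 Al, equivalent to 2/2 = 1.0000 mol Al2O3.
M(Al2O3) = 2×26.982 + 3×15.999 = 101.961 g/mol.
Mass of Al2O3 per formula unit = 1.0000 × 101.961 = 101.961 g.
Al2O3 wt% = 101.961 / 474.087 × 100 = 21.51%.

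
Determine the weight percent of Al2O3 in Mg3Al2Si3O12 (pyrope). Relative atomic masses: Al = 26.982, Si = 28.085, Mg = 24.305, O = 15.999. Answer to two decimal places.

25.29 wt%

Formula mass = 403.122 g/mol.
2 Al → 1.0000 mol Al2O3 per formula unit; M(Al2O3) = 101.961, so Al2O3 mass = 101.961 g.
101.961/403.122 × 100 = 25.29 wt%.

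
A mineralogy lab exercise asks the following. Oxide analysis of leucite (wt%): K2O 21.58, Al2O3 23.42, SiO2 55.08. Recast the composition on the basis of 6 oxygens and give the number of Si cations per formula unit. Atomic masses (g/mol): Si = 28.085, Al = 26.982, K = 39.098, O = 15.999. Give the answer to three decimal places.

1.999 Si apfu

K2O (M=94.195): mol = 0.22910; K = 0.45820, O = 0.22910.
Al2O3 (M=101.961): mol = 0.22970; Al = 0.45940, O = 0.68910.
SiO2 (M=60.083): mol = 0.91673; Si = 0.91673, O = 1.83346.
ΣO = 2.75166; factor = 6/ΣO = 2.18050.
Si apfu = 0.91673 × 2.18050 = 1.999.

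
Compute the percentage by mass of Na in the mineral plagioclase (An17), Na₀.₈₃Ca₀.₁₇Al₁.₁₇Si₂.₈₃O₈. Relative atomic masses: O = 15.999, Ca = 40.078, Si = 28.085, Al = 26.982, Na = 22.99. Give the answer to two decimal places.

7.20 wt%

M(Na₀.₈₃Ca₀.₁₇Al₁.₁₇Si₂.₈₃O₈) = 264.936 g/mol.
Na contributes 0.83 × 22.99 = 19.082 g per mole.
19.082/264.936 = 0.0720 → 7.20%.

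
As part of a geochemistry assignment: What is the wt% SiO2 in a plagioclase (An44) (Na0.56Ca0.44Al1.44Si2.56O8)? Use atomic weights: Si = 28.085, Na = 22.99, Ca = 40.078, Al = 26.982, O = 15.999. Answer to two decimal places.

Molar mass of Na0.56Ca0.44Al1.44Si2.56O8 = 0.56×22.99 + 0.44×40.078 + 1.44×26.982 + 2.56×28.085 + 8×15.999 = 269.252 g/mol.
Each formula unit contains 2.56 Si, equivalent to 2.56/1 = 2.5600 mol SiO2.
M(SiO2) = 1×28.085 + 2×15.999 = 60.083 g/mol.
Mass of SiO2 per formula unit = 2.5600 × 60.083 = 153.812 g.
SiO2 wt% = 153.812 / 269.252 × 100 = 57.13%.

57.13 wt%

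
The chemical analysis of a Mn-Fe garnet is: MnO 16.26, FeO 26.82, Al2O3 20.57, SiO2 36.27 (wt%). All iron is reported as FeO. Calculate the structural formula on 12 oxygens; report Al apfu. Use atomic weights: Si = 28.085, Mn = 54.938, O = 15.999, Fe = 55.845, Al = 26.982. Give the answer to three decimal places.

MnO: 16.26/70.937 = 0.22922 mol → 0.22922 mol Mn, 0.22922 mol O.
FeO: 26.82/71.844 = 0.37331 mol → 0.37331 mol Fe, 0.37331 mol O.
Al2O3: 20.57/101.961 = 0.20174 mol → 0.40348 mol Al, 0.60522 mol O.
SiO2: 36.27/60.083 = 0.60366 mol → 0.60366 mol Si, 1.20732 mol O.
Total oxygen = 2.41507 mol. Normalization factor = 12/2.41507 = 4.96880.
Al per 12 O = 0.40348 × 4.96880 = 2.005.

2.005 Al apfu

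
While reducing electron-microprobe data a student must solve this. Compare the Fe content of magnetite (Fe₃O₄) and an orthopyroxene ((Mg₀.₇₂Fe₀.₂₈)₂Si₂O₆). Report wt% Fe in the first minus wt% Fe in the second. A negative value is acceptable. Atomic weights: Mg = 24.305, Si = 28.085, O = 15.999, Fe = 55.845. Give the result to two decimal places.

Fe in Fe₃O₄: molar mass 231.531 g/mol; 3×55.845 = 167.535 g → 72.36 wt%.
Fe in (Mg₀.₇₂Fe₀.₂₈)₂Si₂O₆: molar mass 218.436 g/mol; 0.56×55.845 = 31.273 g → 14.32 wt%.
Difference = 72.36 − 14.32 = 58.04 percentage points.

58.04 percentage points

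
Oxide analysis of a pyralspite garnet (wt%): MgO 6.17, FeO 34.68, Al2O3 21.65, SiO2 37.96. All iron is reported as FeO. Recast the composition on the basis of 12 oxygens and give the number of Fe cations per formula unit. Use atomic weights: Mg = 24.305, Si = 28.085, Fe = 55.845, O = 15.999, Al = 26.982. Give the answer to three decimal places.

MgO: 6.17/40.304 = 0.15309 mol → 0.15309 mol Mg, 0.15309 mol O.
FeO: 34.68/71.844 = 0.48271 mol → 0.48271 mol Fe, 0.48271 mol O.
Al2O3: 21.65/101.961 = 0.21234 mol → 0.42468 mol Al, 0.63702 mol O.
SiO2: 37.96/60.083 = 0.63179 mol → 0.63179 mol Si, 1.26358 mol O.
Total oxygen = 2.53640 mol. Normalization factor = 12/2.53640 = 4.73111.
Fe per 12 O = 0.48271 × 4.73111 = 2.284.

2.284 Fe apfu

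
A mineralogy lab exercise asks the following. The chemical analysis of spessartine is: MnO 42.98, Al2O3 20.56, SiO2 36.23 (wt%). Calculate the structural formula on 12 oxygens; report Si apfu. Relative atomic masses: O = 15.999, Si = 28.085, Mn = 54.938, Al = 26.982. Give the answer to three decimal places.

MnO: 42.98/70.937 = 0.60589 mol → 0.60589 mol Mn, 0.60589 mol O.
Al2O3: 20.56/101.961 = 0.20165 mol → 0.40330 mol Al, 0.60495 mol O.
SiO2: 36.23/60.083 = 0.60300 mol → 0.60300 mol Si, 1.20600 mol O.
Total oxygen = 2.41684 mol. Normalization factor = 12/2.41684 = 4.96516.
Si per 12 O = 0.60300 × 4.96516 = 2.994.

2.994 Si apfu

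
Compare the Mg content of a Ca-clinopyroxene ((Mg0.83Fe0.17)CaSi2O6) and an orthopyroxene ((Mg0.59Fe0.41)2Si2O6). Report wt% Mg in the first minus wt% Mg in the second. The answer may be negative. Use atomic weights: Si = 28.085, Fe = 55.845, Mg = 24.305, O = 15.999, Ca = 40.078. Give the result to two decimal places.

-3.56 percentage points

First mineral: 20.173 g Mg in 221.909 g formula = 9.09 wt% Mg.
Second mineral: 28.680 g Mg in 226.637 g formula = 12.65 wt% Mg.
9.09% − 12.65% gives a difference of -3.56 percentage points.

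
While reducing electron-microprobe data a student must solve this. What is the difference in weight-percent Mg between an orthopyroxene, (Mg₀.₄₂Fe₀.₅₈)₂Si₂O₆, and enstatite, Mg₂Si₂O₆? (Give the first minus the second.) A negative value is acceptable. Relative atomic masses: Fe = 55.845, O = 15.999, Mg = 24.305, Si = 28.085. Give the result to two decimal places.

M((Mg₀.₄₂Fe₀.₅₈)₂Si₂O₆) = 237.360 g/mol, so wt% Mg = 20.416/237.360 × 100 = 8.60%.
M(Mg₂Si₂O₆) = 200.774 g/mol, so wt% Mg = 48.610/200.774 × 100 = 24.21%.
8.60 − 24.21 = -15.61 pp.

-15.61 percentage points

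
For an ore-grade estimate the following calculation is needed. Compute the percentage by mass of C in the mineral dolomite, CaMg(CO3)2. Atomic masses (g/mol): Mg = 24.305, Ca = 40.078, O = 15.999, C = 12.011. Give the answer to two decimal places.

13.03 mass %

M(CaMg(CO3)2) = 184.399 g/mol.
C contributes 2 × 12.011 = 24.022 g per mole.
24.022/184.399 = 0.1303 → 13.03%.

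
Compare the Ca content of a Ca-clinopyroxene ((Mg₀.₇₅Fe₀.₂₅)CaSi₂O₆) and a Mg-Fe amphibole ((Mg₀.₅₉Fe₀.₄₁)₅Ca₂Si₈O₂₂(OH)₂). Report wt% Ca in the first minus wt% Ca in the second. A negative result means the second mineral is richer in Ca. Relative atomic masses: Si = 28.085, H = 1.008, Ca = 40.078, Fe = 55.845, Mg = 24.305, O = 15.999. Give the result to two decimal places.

8.72 percentage points

Ca in (Mg₀.₇₅Fe₀.₂₅)CaSi₂O₆: molar mass 224.432 g/mol; 1×40.078 = 40.078 g → 17.86 wt%.
Ca in (Mg₀.₅₉Fe₀.₄₁)₅Ca₂Si₈O₂₂(OH)₂: molar mass 877.010 g/mol; 2×40.078 = 80.156 g → 9.14 wt%.
Difference = 17.86 − 9.14 = 8.72 percentage points.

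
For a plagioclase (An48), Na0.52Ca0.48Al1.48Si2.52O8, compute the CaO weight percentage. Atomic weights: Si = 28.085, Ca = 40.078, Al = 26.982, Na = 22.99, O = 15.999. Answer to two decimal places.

Formula mass = 269.892 g/mol.
0.48 Ca → 0.4800 mol CaO per formula unit; M(CaO) = 56.077, so CaO mass = 26.917 g.
26.917/269.892 × 100 = 9.97 wt%.

9.97 wt%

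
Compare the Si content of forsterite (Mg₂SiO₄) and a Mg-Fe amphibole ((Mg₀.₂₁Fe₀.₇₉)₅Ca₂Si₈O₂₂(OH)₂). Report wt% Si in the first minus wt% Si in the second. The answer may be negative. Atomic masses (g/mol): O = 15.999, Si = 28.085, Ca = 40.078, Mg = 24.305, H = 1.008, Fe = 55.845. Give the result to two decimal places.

First mineral: 28.085 g Si in 140.691 g formula = 19.96 wt% Si.
Second mineral: 224.680 g Si in 936.936 g formula = 23.98 wt% Si.
19.96% − 23.98% gives a difference of -4.02 percentage points.

-4.02 percentage points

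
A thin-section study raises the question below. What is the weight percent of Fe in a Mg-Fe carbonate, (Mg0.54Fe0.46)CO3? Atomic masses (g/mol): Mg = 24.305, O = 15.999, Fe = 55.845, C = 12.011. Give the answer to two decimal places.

26.00 wt%

M((Mg0.54Fe0.46)CO3) = 98.821 g/mol.
Fe contributes 0.46 × 55.845 = 25.689 g per mole.
25.689/98.821 = 0.2600 → 26.00%.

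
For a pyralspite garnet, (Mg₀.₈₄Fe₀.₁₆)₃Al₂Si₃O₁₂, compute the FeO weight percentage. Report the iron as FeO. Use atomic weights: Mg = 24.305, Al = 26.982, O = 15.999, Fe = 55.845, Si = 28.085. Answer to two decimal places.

Formula mass = 418.261 g/mol.
0.48 Fe → 0.4800 mol FeO per formula unit; M(FeO) = 71.844, so FeO mass = 34.485 g.
34.485/418.261 × 100 = 8.24 wt%.

8.24 wt%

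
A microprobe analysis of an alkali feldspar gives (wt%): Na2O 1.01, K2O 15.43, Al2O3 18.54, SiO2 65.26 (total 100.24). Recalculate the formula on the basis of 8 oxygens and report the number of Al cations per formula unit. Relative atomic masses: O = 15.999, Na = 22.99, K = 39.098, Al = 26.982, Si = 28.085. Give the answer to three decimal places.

Na2O: 1.01/61.979 = 0.01630 mol → 0.03260 mol Na, 0.01630 mol O.
K2O: 15.43/94.195 = 0.16381 mol → 0.32762 mol K, 0.16381 mol O.
Al2O3: 18.54/101.961 = 0.18183 mol → 0.36366 mol Al, 0.54549 mol O.
SiO2: 65.26/60.083 = 1.08616 mol → 1.08616 mol Si, 2.17232 mol O.
Total oxygen = 2.89792 mol. Normalization factor = 8/2.89792 = 2.76060.
Al per 8 O = 0.36366 × 2.76060 = 1.004.

1.004 Al apfu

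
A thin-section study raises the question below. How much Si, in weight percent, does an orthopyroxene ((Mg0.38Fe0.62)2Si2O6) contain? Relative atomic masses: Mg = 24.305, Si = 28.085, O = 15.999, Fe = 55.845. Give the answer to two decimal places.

23.42 weight percent

Molar mass of (Mg0.38Fe0.62)2Si2O6: 0.76*24.305 + 1.24*55.845 + 2*28.085 + 6*15.999 = 239.884 g/mol.
Mass of Si per formula unit: 2 × 28.085 = 56.170 g.
Weight fraction Si = 56.170 / 239.884 = 0.2342.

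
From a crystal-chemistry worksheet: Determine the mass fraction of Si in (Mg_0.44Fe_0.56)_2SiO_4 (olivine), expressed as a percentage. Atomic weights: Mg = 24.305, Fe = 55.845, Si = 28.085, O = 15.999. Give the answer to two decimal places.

15.96 weight percent

Molar mass of (Mg_0.44Fe_0.56)_2SiO_4: 0.88×24.305 + 1.12×55.845 + 1×28.085 + 4×15.999 = 176.016 g/mol.
Mass of Si per formula unit: 1 × 28.085 = 28.085 g.
Weight fraction Si = 28.085 / 176.016 = 0.1596.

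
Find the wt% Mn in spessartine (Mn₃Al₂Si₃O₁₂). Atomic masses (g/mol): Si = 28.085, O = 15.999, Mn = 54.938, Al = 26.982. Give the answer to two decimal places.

M(Mn₃Al₂Si₃O₁₂) = 495.021 g/mol.
Mn contributes 3 × 54.938 = 164.814 g per mole.
164.814/495.021 = 0.3329 → 33.29%.

33.29 weight percent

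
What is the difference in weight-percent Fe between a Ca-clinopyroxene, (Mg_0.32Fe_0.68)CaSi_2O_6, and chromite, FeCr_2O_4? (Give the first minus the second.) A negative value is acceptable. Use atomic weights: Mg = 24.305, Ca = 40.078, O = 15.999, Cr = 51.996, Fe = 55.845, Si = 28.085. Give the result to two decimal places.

M((Mg_0.32Fe_0.68)CaSi_2O_6) = 237.994 g/mol, so wt% Fe = 37.975/237.994 × 100 = 15.96%.
M(FeCr_2O_4) = 223.833 g/mol, so wt% Fe = 55.845/223.833 × 100 = 24.95%.
15.96 − 24.95 = -8.99 pp.

-8.99 percentage points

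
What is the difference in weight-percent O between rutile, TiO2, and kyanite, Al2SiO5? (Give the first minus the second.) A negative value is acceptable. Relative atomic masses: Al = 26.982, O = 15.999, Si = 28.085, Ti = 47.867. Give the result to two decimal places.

O in TiO2: molar mass 79.865 g/mol; 2×15.999 = 31.998 g → 40.07 wt%.
O in Al2SiO5: molar mass 162.044 g/mol; 5×15.999 = 79.995 g → 49.37 wt%.
Difference = 40.07 − 49.37 = -9.30 percentage points.

-9.30 percentage points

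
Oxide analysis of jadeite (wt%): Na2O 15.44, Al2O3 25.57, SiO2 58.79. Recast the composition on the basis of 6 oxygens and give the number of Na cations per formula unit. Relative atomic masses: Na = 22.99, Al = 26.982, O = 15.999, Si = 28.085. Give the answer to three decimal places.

Na2O: 15.44/61.979 = 0.24912 mol → 0.49824 mol Na, 0.24912 mol O.
Al2O3: 25.57/101.961 = 0.25078 mol → 0.50156 mol Al, 0.75234 mol O.
SiO2: 58.79/60.083 = 0.97848 mol → 0.97848 mol Si, 1.95696 mol O.
Total oxygen = 2.95842 mol. Normalization factor = 6/2.95842 = 2.02811.
Na per 6 O = 0.49824 × 2.02811 = 1.010.

1.010 Na apfu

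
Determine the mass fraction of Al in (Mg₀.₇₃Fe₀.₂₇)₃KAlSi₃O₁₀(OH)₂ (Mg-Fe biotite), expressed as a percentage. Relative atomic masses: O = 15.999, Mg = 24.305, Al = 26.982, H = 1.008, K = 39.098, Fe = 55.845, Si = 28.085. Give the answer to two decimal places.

6.09 wt%

Formula mass = 2.19*24.305 + 0.81*55.845 + 1*39.098 + 1*26.982 + 3*28.085 + 12*15.999 + 2*1.008 = 442.801 g/mol, of which 26.982 g is Al.
So Al makes up 26.982/442.801 = 0.0609 of the mass, i.e. 6.09%.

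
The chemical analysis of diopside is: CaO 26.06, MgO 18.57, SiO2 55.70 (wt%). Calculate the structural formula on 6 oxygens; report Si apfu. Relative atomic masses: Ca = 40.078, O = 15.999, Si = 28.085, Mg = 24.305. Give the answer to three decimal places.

CaO: 26.06/56.077 = 0.46472 mol → 0.46472 mol Ca, 0.46472 mol O.
MgO: 18.57/40.304 = 0.46075 mol → 0.46075 mol Mg, 0.46075 mol O.
SiO2: 55.70/60.083 = 0.92705 mol → 0.92705 mol Si, 1.85410 mol O.
Total oxygen = 2.77957 mol. Normalization factor = 6/2.77957 = 2.15861.
Si per 6 O = 0.92705 × 2.15861 = 2.001.

2.001 Si apfu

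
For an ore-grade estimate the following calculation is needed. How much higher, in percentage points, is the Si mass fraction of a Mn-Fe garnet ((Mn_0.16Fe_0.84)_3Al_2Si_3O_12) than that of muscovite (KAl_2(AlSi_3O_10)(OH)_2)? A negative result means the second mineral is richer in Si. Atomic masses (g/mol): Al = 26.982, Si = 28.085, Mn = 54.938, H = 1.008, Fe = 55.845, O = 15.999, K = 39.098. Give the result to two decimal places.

M((Mn_0.16Fe_0.84)_3Al_2Si_3O_12) = 497.307 g/mol, so wt% Si = 84.255/497.307 × 100 = 16.94%.
M(KAl_2(AlSi_3O_10)(OH)_2) = 398.303 g/mol, so wt% Si = 84.255/398.303 × 100 = 21.15%.
16.94 − 21.15 = -4.21 pp.

-4.21 percentage points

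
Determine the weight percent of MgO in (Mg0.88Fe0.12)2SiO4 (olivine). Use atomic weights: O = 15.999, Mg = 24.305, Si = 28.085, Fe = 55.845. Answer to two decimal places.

47.84 wt%

M((Mg0.88Fe0.12)2SiO4) = 148.261 g/mol; M(MgO) = 40.304 g/mol.
Moles MgO per formula unit = 1.76 Mg ÷ 1 = 1.7600.
MgO fraction = (1.7600 × 40.304) / 148.261 = 70.935/148.261 = 0.4784.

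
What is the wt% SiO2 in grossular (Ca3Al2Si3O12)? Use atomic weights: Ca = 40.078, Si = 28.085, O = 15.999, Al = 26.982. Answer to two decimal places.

40.02 wt%

Formula mass = 450.441 g/mol.
3 Si → 3.0000 mol SiO2 per formula unit; M(SiO2) = 60.083, so SiO2 mass = 180.249 g.
180.249/450.441 × 100 = 40.02 wt%.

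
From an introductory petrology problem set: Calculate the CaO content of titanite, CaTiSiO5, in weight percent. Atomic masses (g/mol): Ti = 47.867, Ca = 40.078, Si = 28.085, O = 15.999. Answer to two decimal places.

28.61 wt%

Molar mass of CaTiSiO5 = 1*40.078 + 1*47.867 + 1*28.085 + 5*15.999 = 196.025 g/mol.
Each formula unit contains 1 Ca, equivalent to 1/1 = 1.0000 mol CaO.
M(CaO) = 1×40.078 + 1×15.999 = 56.077 g/mol.
Mass of CaO per formula unit = 1.0000 × 56.077 = 56.077 g.
CaO wt% = 56.077 / 196.025 × 100 = 28.61%.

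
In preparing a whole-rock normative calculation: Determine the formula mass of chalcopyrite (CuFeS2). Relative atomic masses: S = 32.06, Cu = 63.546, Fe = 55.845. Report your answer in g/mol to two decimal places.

Cu: 1 × 63.546 = 63.5460
Fe: 1 × 55.845 = 55.8450
S: 2 × 32.06 = 64.1200
Summing the contributions gives the formula mass.

183.51 g/mol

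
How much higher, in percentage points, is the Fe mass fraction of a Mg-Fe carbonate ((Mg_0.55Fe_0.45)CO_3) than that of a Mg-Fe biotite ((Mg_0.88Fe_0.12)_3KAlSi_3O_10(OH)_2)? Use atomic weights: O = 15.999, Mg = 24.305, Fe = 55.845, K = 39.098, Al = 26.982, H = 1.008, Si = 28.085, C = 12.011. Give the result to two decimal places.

First mineral: 25.130 g Fe in 98.506 g formula = 25.51 wt% Fe.
Second mineral: 20.104 g Fe in 428.608 g formula = 4.69 wt% Fe.
25.51% − 4.69% gives a difference of 20.82 percentage points.

20.82 percentage points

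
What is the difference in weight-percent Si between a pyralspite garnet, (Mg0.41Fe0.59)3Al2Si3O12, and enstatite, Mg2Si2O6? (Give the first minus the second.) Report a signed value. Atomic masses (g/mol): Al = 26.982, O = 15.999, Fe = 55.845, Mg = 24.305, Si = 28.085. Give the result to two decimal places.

-9.62 percentage points

First mineral: 84.255 g Si in 458.948 g formula = 18.36 wt% Si.
Second mineral: 56.170 g Si in 200.774 g formula = 27.98 wt% Si.
18.36% − 27.98% gives a difference of -9.62 percentage points.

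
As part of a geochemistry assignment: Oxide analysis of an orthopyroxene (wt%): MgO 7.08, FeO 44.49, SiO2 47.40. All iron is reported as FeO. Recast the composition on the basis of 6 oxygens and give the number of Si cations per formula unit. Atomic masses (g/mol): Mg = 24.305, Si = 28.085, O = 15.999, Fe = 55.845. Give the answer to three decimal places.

1.995 Si apfu

MgO (M=40.304): mol = 0.17566; Mg = 0.17566, O = 0.17566.
FeO (M=71.844): mol = 0.61926; Fe = 0.61926, O = 0.61926.
SiO2 (M=60.083): mol = 0.78891; Si = 0.78891, O = 1.57782.
ΣO = 2.37274; factor = 6/ΣO = 2.52872.
Si apfu = 0.78891 × 2.52872 = 1.995.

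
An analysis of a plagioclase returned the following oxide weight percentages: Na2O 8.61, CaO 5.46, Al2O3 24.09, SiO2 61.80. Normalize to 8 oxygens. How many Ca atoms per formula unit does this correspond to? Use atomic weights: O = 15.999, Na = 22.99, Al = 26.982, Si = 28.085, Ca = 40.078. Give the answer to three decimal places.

0.259 Ca apfu

Na2O (M=61.979): mol = 0.13892; Na = 0.27784, O = 0.13892.
CaO (M=56.077): mol = 0.09737; Ca = 0.09737, O = 0.09737.
Al2O3 (M=101.961): mol = 0.23627; Al = 0.47254, O = 0.70881.
SiO2 (M=60.083): mol = 1.02858; Si = 1.02858, O = 2.05716.
ΣO = 3.00226; factor = 8/ΣO = 2.66466.
Ca apfu = 0.09737 × 2.66466 = 0.259.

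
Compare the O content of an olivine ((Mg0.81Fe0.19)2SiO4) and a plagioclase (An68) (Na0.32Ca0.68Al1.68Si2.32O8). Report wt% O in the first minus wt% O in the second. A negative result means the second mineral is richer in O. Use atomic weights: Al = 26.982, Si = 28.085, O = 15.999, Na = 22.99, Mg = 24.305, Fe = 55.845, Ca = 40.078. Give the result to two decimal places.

O in (Mg0.81Fe0.19)2SiO4: molar mass 152.676 g/mol; 4×15.999 = 63.996 g → 41.92 wt%.
O in Na0.32Ca0.68Al1.68Si2.32O8: molar mass 273.089 g/mol; 8×15.999 = 127.992 g → 46.87 wt%.
Difference = 41.92 − 46.87 = -4.95 percentage points.

-4.95 percentage points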